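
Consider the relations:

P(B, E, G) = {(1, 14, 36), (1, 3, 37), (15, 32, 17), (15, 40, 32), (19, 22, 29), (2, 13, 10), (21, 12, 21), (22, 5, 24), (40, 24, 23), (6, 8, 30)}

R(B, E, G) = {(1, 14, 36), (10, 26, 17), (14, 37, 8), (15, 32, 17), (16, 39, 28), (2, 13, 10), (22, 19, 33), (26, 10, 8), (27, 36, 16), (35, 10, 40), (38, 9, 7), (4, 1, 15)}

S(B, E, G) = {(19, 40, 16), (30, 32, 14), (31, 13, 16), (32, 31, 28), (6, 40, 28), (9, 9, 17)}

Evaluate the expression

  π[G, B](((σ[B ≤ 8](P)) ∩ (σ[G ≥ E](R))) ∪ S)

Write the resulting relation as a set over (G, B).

Apply σ_{B ≤ 8}; surviving tuples: {(1, 14, 36), (1, 3, 37), (2, 13, 10), (6, 8, 30)}
Apply σ_{G ≥ E}; surviving tuples: {(1, 14, 36), (22, 19, 33), (35, 10, 40), (4, 1, 15)}
Intersection: {(1, 14, 36), (1, 3, 37), (2, 13, 10), (6, 8, 30)} with {(1, 14, 36), (22, 19, 33), (35, 10, 40), (4, 1, 15)} → {(1, 14, 36)}
Union: {(1, 14, 36)} with {(19, 40, 16), (30, 32, 14), (31, 13, 16), (32, 31, 28), (6, 40, 28), (9, 9, 17)} → {(1, 14, 36), (19, 40, 16), (30, 32, 14), (31, 13, 16), (32, 31, 28), (6, 40, 28), (9, 9, 17)}
π_{G, B} gives {(14, 30), (16, 19), (16, 31), (17, 9), (28, 32), (28, 6), (36, 1)}.

{(14, 30), (16, 19), (16, 31), (17, 9), (28, 32), (28, 6), (36, 1)}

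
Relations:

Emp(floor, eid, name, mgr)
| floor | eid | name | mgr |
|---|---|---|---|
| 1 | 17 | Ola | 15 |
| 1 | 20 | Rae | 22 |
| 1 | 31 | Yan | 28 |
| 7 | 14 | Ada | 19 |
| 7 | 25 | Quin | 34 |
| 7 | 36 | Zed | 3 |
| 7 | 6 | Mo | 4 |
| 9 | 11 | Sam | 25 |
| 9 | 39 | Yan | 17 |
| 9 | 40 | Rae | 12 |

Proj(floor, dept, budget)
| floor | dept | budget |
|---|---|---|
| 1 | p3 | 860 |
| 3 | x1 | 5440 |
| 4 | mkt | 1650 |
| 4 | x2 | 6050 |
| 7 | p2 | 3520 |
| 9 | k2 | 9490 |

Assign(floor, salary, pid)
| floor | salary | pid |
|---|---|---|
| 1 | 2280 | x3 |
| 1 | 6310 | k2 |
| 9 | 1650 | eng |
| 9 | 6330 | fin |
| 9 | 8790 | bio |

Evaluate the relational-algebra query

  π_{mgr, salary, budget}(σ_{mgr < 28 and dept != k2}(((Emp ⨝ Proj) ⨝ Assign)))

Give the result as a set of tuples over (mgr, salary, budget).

Emp ⋈ Proj (natural join on floor): {(1, 17, Ola, 15, p3, 860), (1, 20, Rae, 22, p3, 860), (1, 31, Yan, 28, p3, 860), (7, 14, Ada, 19, p2, 3520), (7, 25, Quin, 34, p2, 3520), (7, 36, Zed, 3, p2, 3520), (7, 6, Mo, 4, p2, 3520), (9, 11, Sam, 25, k2, 9490), (9, 39, Yan, 17, k2, 9490), (9, 40, Rae, 12, k2, 9490)}
(Emp ⨝ Proj) ⋈ Assign (natural join on floor): {(1, 17, Ola, 15, p3, 860, 2280, x3), (1, 17, Ola, 15, p3, 860, 6310, k2), (1, 20, Rae, 22, p3, 860, 2280, x3), (1, 20, Rae, 22, p3, 860, 6310, k2), (1, 31, Yan, 28, p3, 860, 2280, x3), (1, 31, Yan, 28, p3, 860, 6310, k2), (9, 11, Sam, 25, k2, 9490, 1650, eng), (9, 11, Sam, 25, k2, 9490, 6330, fin), (9, 11, Sam, 25, k2, 9490, 8790, bio), (9, 39, Yan, 17, k2, 9490, 1650, eng), (9, 39, Yan, 17, k2, 9490, 6330, fin), (9, 39, Yan, 17, k2, 9490, 8790, bio), (9, 40, Rae, 12, k2, 9490, 1650, eng), (9, 40, Rae, 12, k2, 9490, 6330, fin), (9, 40, Rae, 12, k2, 9490, 8790, bio)}
Filtering on mgr < 28 and dept != k2 leaves {(1, 17, Ola, 15, p3, 860, 2280, x3), (1, 17, Ola, 15, p3, 860, 6310, k2), (1, 20, Rae, 22, p3, 860, 2280, x3), (1, 20, Rae, 22, p3, 860, 6310, k2)}.
π_{mgr, salary, budget} gives {(15, 2280, 860), (15, 6310, 860), (22, 2280, 860), (22, 6310, 860)}.

{(15, 2280, 860), (15, 6310, 860), (22, 2280, 860), (22, 6310, 860)}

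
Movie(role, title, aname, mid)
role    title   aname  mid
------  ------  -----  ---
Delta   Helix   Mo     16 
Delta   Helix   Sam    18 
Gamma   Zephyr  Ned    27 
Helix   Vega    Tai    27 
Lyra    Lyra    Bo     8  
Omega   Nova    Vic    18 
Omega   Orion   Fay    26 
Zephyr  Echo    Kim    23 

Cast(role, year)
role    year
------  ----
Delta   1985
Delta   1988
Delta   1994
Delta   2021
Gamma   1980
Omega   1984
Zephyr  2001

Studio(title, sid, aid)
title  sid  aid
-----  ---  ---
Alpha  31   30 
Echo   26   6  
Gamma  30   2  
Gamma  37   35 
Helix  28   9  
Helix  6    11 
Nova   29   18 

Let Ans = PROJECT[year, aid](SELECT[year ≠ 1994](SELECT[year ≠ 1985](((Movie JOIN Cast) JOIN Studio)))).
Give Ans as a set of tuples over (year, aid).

{(1984, 18), (1988, 11), (1988, 9), (2001, 6), (2021, 11), (2021, 9)}

Joining Movie and Cast on role yields {(Delta, Helix, Mo, 16, 1985), (Delta, Helix, Mo, 16, 1988), (Delta, Helix, Mo, 16, 1994), (Delta, Helix, Mo, 16, 2021), (Delta, Helix, Sam, 18, 1985), (Delta, Helix, Sam, 18, 1988), (Delta, Helix, Sam, 18, 1994), (Delta, Helix, Sam, 18, 2021), (Gamma, Zephyr, Ned, 27, 1980), (Omega, Nova, Vic, 18, 1984), (Omega, Orion, Fay, 26, 1984), (Zephyr, Echo, Kim, 23, 2001)}.
Joining (Movie JOIN Cast) and Studio on title yields {(Delta, Helix, Mo, 16, 1985, 28, 9), (Delta, Helix, Mo, 16, 1985, 6, 11), (Delta, Helix, Mo, 16, 1988, 28, 9), (Delta, Helix, Mo, 16, 1988, 6, 11), (Delta, Helix, Mo, 16, 1994, 28, 9), (Delta, Helix, Mo, 16, 1994, 6, 11), (Delta, Helix, Mo, 16, 2021, 28, 9), (Delta, Helix, Mo, 16, 2021, 6, 11), (Delta, Helix, Sam, 18, 1985, 28, 9), (Delta, Helix, Sam, 18, 1985, 6, 11), (Delta, Helix, Sam, 18, 1988, 28, 9), (Delta, Helix, Sam, 18, 1988, 6, 11), (Delta, Helix, Sam, 18, 1994, 28, 9), (Delta, Helix, Sam, 18, 1994, 6, 11), (Delta, Helix, Sam, 18, 2021, 28, 9), (Delta, Helix, Sam, 18, 2021, 6, 11), (Omega, Nova, Vic, 18, 1984, 29, 18), (Zephyr, Echo, Kim, 23, 2001, 26, 6)}.
Selection year ≠ 1985: {(Delta, Helix, Mo, 16, 1988, 28, 9), (Delta, Helix, Mo, 16, 1988, 6, 11), (Delta, Helix, Mo, 16, 1994, 28, 9), (Delta, Helix, Mo, 16, 1994, 6, 11), (Delta, Helix, Mo, 16, 2021, 28, 9), (Delta, Helix, Mo, 16, 2021, 6, 11), (Delta, Helix, Sam, 18, 1988, 28, 9), (Delta, Helix, Sam, 18, 1988, 6, 11), (Delta, Helix, Sam, 18, 1994, 28, 9), (Delta, Helix, Sam, 18, 1994, 6, 11), (Delta, Helix, Sam, 18, 2021, 28, 9), (Delta, Helix, Sam, 18, 2021, 6, 11), (Omega, Nova, Vic, 18, 1984, 29, 18), (Zephyr, Echo, Kim, 23, 2001, 26, 6)}
Selection year ≠ 1994: {(Delta, Helix, Mo, 16, 1988, 28, 9), (Delta, Helix, Mo, 16, 1988, 6, 11), (Delta, Helix, Mo, 16, 2021, 28, 9), (Delta, Helix, Mo, 16, 2021, 6, 11), (Delta, Helix, Sam, 18, 1988, 28, 9), (Delta, Helix, Sam, 18, 1988, 6, 11), (Delta, Helix, Sam, 18, 2021, 28, 9), (Delta, Helix, Sam, 18, 2021, 6, 11), (Omega, Nova, Vic, 18, 1984, 29, 18), (Zephyr, Echo, Kim, 23, 2001, 26, 6)}
Keep only column(s) year, aid (4 duplicate(s) eliminated): {(1984, 18), (1988, 11), (1988, 9), (2001, 6), (2021, 11), (2021, 9)}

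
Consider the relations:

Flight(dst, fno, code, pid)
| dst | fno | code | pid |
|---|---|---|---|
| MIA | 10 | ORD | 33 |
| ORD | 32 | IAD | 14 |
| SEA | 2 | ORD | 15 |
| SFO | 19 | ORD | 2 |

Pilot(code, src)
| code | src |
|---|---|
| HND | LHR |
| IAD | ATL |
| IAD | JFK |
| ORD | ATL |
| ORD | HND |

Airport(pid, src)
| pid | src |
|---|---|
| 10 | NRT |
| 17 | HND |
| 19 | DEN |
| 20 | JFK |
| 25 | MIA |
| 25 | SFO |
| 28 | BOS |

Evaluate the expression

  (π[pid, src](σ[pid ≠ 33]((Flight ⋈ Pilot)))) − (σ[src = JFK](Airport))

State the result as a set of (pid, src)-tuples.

Joining Flight and Pilot on code yields {(MIA, 10, ORD, 33, ATL), (MIA, 10, ORD, 33, HND), (ORD, 32, IAD, 14, ATL), (ORD, 32, IAD, 14, JFK), (SEA, 2, ORD, 15, ATL), (SEA, 2, ORD, 15, HND), (SFO, 19, ORD, 2, ATL), (SFO, 19, ORD, 2, HND)}.
Filtering on pid ≠ 33 leaves {(ORD, 32, IAD, 14, ATL), (ORD, 32, IAD, 14, JFK), (SEA, 2, ORD, 15, ATL), (SEA, 2, ORD, 15, HND), (SFO, 19, ORD, 2, ATL), (SFO, 19, ORD, 2, HND)}.
Projecting to pid, src: {(14, ATL), (14, JFK), (15, ATL), (15, HND), (2, ATL), (2, HND)}
Filtering on src = JFK leaves {(20, JFK)}.
Taking the difference: {(14, ATL), (14, JFK), (15, ATL), (15, HND), (2, ATL), (2, HND)}

{(14, ATL), (14, JFK), (15, ATL), (15, HND), (2, ATL), (2, HND)}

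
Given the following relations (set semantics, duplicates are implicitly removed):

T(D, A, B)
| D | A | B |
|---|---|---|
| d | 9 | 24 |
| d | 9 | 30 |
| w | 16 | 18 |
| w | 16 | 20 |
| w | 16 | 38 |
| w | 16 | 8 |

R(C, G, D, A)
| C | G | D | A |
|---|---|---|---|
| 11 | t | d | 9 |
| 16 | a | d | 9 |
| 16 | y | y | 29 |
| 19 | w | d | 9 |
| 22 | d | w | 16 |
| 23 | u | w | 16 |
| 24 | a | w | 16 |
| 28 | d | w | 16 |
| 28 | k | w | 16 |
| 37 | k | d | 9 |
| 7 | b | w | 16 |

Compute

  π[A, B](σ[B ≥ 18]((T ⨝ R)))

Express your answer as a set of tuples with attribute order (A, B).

{(16, 18), (16, 20), (16, 38), (9, 24), (9, 30)}

Joining T and R on D, A yields {(d, 9, 24, 11, t), (d, 9, 24, 16, a), (d, 9, 24, 19, w), (d, 9, 24, 37, k), (d, 9, 30, 11, t), (d, 9, 30, 16, a), (d, 9, 30, 19, w), (d, 9, 30, 37, k), (w, 16, 18, 22, d), (w, 16, 18, 23, u), (w, 16, 18, 24, a), (w, 16, 18, 28, d), (w, 16, 18, 28, k), (w, 16, 18, 7, b), (w, 16, 20, 22, d), (w, 16, 20, 23, u), (w, 16, 20, 24, a), (w, 16, 20, 28, d), (w, 16, 20, 28, k), (w, 16, 20, 7, b), (w, 16, 38, 22, d), (w, 16, 38, 23, u), (w, 16, 38, 24, a), (w, 16, 38, 28, d), (w, 16, 38, 28, k), (w, 16, 38, 7, b), (w, 16, 8, 22, d), (w, 16, 8, 23, u), (w, 16, 8, 24, a), (w, 16, 8, 28, d), (w, 16, 8, 28, k), (w, 16, 8, 7, b)}.
Filtering on B ≥ 18 leaves {(d, 9, 24, 11, t), (d, 9, 24, 16, a), (d, 9, 24, 19, w), (d, 9, 24, 37, k), (d, 9, 30, 11, t), (d, 9, 30, 16, a), (d, 9, 30, 19, w), (d, 9, 30, 37, k), (w, 16, 18, 22, d), (w, 16, 18, 23, u), (w, 16, 18, 24, a), (w, 16, 18, 28, d), (w, 16, 18, 28, k), (w, 16, 18, 7, b), (w, 16, 20, 22, d), (w, 16, 20, 23, u), (w, 16, 20, 24, a), (w, 16, 20, 28, d), (w, 16, 20, 28, k), (w, 16, 20, 7, b), (w, 16, 38, 22, d), (w, 16, 38, 23, u), (w, 16, 38, 24, a), (w, 16, 38, 28, d), (w, 16, 38, 28, k), (w, 16, 38, 7, b)}.
π[A, B]: project onto (A, B) (21 duplicate(s) eliminated) → {(16, 18), (16, 20), (16, 38), (9, 24), (9, 30)}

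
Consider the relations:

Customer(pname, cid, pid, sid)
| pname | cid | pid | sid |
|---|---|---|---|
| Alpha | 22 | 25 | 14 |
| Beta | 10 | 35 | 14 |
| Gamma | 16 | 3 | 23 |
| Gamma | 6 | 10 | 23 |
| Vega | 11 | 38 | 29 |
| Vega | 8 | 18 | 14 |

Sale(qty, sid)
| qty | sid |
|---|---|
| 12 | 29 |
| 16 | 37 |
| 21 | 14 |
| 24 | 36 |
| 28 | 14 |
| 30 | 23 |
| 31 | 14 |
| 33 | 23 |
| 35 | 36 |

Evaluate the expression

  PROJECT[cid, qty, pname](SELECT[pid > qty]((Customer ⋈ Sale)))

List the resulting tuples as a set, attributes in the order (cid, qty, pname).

{(10, 21, Beta), (10, 28, Beta), (10, 31, Beta), (11, 12, Vega), (22, 21, Alpha)}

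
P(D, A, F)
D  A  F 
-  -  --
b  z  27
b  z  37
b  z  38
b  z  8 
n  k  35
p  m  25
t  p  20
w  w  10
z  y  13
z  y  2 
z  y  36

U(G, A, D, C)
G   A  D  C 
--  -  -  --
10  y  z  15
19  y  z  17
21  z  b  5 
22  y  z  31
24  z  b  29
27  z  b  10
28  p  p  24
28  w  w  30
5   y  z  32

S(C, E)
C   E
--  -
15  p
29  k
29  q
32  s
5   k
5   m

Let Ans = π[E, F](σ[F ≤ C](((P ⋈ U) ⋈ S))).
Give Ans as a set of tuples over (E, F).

{(k, 27), (k, 8), (p, 13), (p, 2), (q, 27), (q, 8), (s, 13), (s, 2)}

Joining P and U on D, A yields {(b, z, 27, 21, 5), (b, z, 27, 24, 29), (b, z, 27, 27, 10), (b, z, 37, 21, 5), (b, z, 37, 24, 29), (b, z, 37, 27, 10), (b, z, 38, 21, 5), (b, z, 38, 24, 29), (b, z, 38, 27, 10), (b, z, 8, 21, 5), (b, z, 8, 24, 29), (b, z, 8, 27, 10), (w, w, 10, 28, 30), (z, y, 13, 10, 15), (z, y, 13, 19, 17), (z, y, 13, 22, 31), (z, y, 13, 5, 32), (z, y, 2, 10, 15), (z, y, 2, 19, 17), (z, y, 2, 22, 31), (z, y, 2, 5, 32), (z, y, 36, 10, 15), (z, y, 36, 19, 17), (z, y, 36, 22, 31), (z, y, 36, 5, 32)}.
Joining (P ⋈ U) and S on C yields {(b, z, 27, 21, 5, k), (b, z, 27, 21, 5, m), (b, z, 27, 24, 29, k), (b, z, 27, 24, 29, q), (b, z, 37, 21, 5, k), (b, z, 37, 21, 5, m), (b, z, 37, 24, 29, k), (b, z, 37, 24, 29, q), (b, z, 38, 21, 5, k), (b, z, 38, 21, 5, m), (b, z, 38, 24, 29, k), (b, z, 38, 24, 29, q), (b, z, 8, 21, 5, k), (b, z, 8, 21, 5, m), (b, z, 8, 24, 29, k), (b, z, 8, 24, 29, q), (z, y, 13, 10, 15, p), (z, y, 13, 5, 32, s), (z, y, 2, 10, 15, p), (z, y, 2, 5, 32, s), (z, y, 36, 10, 15, p), (z, y, 36, 5, 32, s)}.
Apply σ_{F ≤ C}; surviving tuples: {(b, z, 27, 24, 29, k), (b, z, 27, 24, 29, q), (b, z, 8, 24, 29, k), (b, z, 8, 24, 29, q), (z, y, 13, 10, 15, p), (z, y, 13, 5, 32, s), (z, y, 2, 10, 15, p), (z, y, 2, 5, 32, s)}
π[E, F]: project onto (E, F) → {(k, 27), (k, 8), (p, 13), (p, 2), (q, 27), (q, 8), (s, 13), (s, 2)}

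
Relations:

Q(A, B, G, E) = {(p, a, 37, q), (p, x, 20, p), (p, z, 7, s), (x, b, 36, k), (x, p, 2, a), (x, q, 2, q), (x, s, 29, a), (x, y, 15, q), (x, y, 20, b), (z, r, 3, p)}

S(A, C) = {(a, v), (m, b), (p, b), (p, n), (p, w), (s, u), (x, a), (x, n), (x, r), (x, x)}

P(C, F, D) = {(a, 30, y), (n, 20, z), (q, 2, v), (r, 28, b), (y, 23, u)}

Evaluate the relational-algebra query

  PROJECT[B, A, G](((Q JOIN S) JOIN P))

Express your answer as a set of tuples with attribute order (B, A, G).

Joining Q and S on A yields {(p, a, 37, q, b), (p, a, 37, q, n), (p, a, 37, q, w), (p, x, 20, p, b), (p, x, 20, p, n), (p, x, 20, p, w), (p, z, 7, s, b), (p, z, 7, s, n), (p, z, 7, s, w), (x, b, 36, k, a), (x, b, 36, k, n), (x, b, 36, k, r), (x, b, 36, k, x), (x, p, 2, a, a), (x, p, 2, a, n), (x, p, 2, a, r), (x, p, 2, a, x), (x, q, 2, q, a), (x, q, 2, q, n), (x, q, 2, q, r), (x, q, 2, q, x), (x, s, 29, a, a), (x, s, 29, a, n), (x, s, 29, a, r), (x, s, 29, a, x), (x, y, 15, q, a), (x, y, 15, q, n), (x, y, 15, q, r), (x, y, 15, q, x), (x, y, 20, b, a), (x, y, 20, b, n), (x, y, 20, b, r), (x, y, 20, b, x)}.
Joining (Q JOIN S) and P on C yields {(p, a, 37, q, n, 20, z), (p, x, 20, p, n, 20, z), (p, z, 7, s, n, 20, z), (x, b, 36, k, a, 30, y), (x, b, 36, k, n, 20, z), (x, b, 36, k, r, 28, b), (x, p, 2, a, a, 30, y), (x, p, 2, a, n, 20, z), (x, p, 2, a, r, 28, b), (x, q, 2, q, a, 30, y), (x, q, 2, q, n, 20, z), (x, q, 2, q, r, 28, b), (x, s, 29, a, a, 30, y), (x, s, 29, a, n, 20, z), (x, s, 29, a, r, 28, b), (x, y, 15, q, a, 30, y), (x, y, 15, q, n, 20, z), (x, y, 15, q, r, 28, b), (x, y, 20, b, a, 30, y), (x, y, 20, b, n, 20, z), (x, y, 20, b, r, 28, b)}.
Keep only column(s) B, A, G (12 duplicate(s) eliminated): {(a, p, 37), (b, x, 36), (p, x, 2), (q, x, 2), (s, x, 29), (x, p, 20), (y, x, 15), (y, x, 20), (z, p, 7)}

{(a, p, 37), (b, x, 36), (p, x, 2), (q, x, 2), (s, x, 29), (x, p, 20), (y, x, 15), (y, x, 20), (z, p, 7)}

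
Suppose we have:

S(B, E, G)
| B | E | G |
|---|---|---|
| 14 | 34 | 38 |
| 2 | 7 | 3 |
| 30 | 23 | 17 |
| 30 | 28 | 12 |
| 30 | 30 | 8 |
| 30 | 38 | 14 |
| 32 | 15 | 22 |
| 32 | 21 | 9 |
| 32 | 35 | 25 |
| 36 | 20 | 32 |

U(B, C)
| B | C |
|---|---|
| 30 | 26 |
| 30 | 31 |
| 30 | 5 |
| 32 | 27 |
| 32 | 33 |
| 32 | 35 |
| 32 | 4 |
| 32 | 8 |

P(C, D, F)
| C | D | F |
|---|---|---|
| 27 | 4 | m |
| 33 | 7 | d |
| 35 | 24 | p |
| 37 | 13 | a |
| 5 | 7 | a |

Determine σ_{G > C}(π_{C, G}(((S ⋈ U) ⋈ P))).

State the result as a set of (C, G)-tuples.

{(5, 12), (5, 14), (5, 17), (5, 8)}

Natural join on B: {(30, 23, 17, 26), (30, 23, 17, 31), (30, 23, 17, 5), (30, 28, 12, 26), (30, 28, 12, 31), (30, 28, 12, 5), (30, 30, 8, 26), (30, 30, 8, 31), (30, 30, 8, 5), (30, 38, 14, 26), (30, 38, 14, 31), (30, 38, 14, 5), (32, 15, 22, 27), (32, 15, 22, 33), (32, 15, 22, 35), (32, 15, 22, 4), (32, 15, 22, 8), (32, 21, 9, 27), (32, 21, 9, 33), (32, 21, 9, 35), (32, 21, 9, 4), (32, 21, 9, 8), (32, 35, 25, 27), (32, 35, 25, 33), (32, 35, 25, 35), (32, 35, 25, 4), (32, 35, 25, 8)}
Natural join on C: {(30, 23, 17, 5, 7, a), (30, 28, 12, 5, 7, a), (30, 30, 8, 5, 7, a), (30, 38, 14, 5, 7, a), (32, 15, 22, 27, 4, m), (32, 15, 22, 33, 7, d), (32, 15, 22, 35, 24, p), (32, 21, 9, 27, 4, m), (32, 21, 9, 33, 7, d), (32, 21, 9, 35, 24, p), (32, 35, 25, 27, 4, m), (32, 35, 25, 33, 7, d), (32, 35, 25, 35, 24, p)}
Projecting to C, G: {(27, 22), (27, 25), (27, 9), (33, 22), (33, 25), (33, 9), (35, 22), (35, 25), (35, 9), (5, 12), (5, 14), (5, 17), (5, 8)}
Selection G > C: {(5, 12), (5, 14), (5, 17), (5, 8)}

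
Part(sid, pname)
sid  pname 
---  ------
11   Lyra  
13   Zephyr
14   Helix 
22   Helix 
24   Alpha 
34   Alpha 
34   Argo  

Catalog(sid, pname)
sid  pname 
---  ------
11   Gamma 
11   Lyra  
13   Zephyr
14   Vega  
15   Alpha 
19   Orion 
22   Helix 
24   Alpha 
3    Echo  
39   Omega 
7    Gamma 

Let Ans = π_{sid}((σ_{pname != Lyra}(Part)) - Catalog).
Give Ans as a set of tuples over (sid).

{14, 34}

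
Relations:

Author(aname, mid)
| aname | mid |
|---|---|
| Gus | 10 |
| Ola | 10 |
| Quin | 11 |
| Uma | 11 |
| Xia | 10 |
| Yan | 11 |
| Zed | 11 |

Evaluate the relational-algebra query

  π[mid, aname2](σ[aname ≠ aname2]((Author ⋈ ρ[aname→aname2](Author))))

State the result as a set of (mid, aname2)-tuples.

ρ[aname→aname2]: schema becomes (aname2, mid); tuples unchanged.
Natural join on mid: {(Gus, 10, Gus), (Gus, 10, Ola), (Gus, 10, Xia), (Ola, 10, Gus), (Ola, 10, Ola), (Ola, 10, Xia), (Quin, 11, Quin), (Quin, 11, Uma), (Quin, 11, Yan), (Quin, 11, Zed), (Uma, 11, Quin), (Uma, 11, Uma), (Uma, 11, Yan), (Uma, 11, Zed), (Xia, 10, Gus), (Xia, 10, Ola), (Xia, 10, Xia), (Yan, 11, Quin), (Yan, 11, Uma), (Yan, 11, Yan), (Yan, 11, Zed), (Zed, 11, Quin), (Zed, 11, Uma), (Zed, 11, Yan), (Zed, 11, Zed)}
Selection aname ≠ aname2: {(Gus, 10, Ola), (Gus, 10, Xia), (Ola, 10, Gus), (Ola, 10, Xia), (Quin, 11, Uma), (Quin, 11, Yan), (Quin, 11, Zed), (Uma, 11, Quin), (Uma, 11, Yan), (Uma, 11, Zed), (Xia, 10, Gus), (Xia, 10, Ola), (Yan, 11, Quin), (Yan, 11, Uma), (Yan, 11, Zed), (Zed, 11, Quin), (Zed, 11, Uma), (Zed, 11, Yan)}
π[mid, aname2]: project onto (mid, aname2) (11 duplicate(s) eliminated) → {(10, Gus), (10, Ola), (10, Xia), (11, Quin), (11, Uma), (11, Yan), (11, Zed)}

{(10, Gus), (10, Ola), (10, Xia), (11, Quin), (11, Uma), (11, Yan), (11, Zed)}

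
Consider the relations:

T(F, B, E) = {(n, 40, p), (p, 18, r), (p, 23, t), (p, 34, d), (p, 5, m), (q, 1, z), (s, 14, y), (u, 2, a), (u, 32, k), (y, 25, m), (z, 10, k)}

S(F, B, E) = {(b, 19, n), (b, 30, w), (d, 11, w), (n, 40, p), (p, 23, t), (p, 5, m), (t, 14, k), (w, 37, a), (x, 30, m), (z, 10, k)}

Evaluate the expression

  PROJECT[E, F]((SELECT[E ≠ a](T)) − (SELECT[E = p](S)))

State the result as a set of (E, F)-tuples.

Apply σ_{E ≠ a}; surviving tuples: {(n, 40, p), (p, 18, r), (p, 23, t), (p, 34, d), (p, 5, m), (q, 1, z), (s, 14, y), (u, 32, k), (y, 25, m), (z, 10, k)}
Apply σ_{E = p}; surviving tuples: {(n, 40, p)}
Taking the difference: {(p, 18, r), (p, 23, t), (p, 34, d), (p, 5, m), (q, 1, z), (s, 14, y), (u, 32, k), (y, 25, m), (z, 10, k)}
Keep only column(s) E, F: {(d, p), (k, u), (k, z), (m, p), (m, y), (r, p), (t, p), (y, s), (z, q)}

{(d, p), (k, u), (k, z), (m, p), (m, y), (r, p), (t, p), (y, s), (z, q)}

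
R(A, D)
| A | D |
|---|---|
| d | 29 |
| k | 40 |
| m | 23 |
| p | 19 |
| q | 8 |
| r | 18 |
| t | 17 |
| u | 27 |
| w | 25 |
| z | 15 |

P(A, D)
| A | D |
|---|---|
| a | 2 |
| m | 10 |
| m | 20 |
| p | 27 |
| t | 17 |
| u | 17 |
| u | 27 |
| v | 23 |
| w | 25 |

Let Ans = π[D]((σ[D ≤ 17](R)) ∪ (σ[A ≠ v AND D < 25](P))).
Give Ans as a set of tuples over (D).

{10, 15, 17, 2, 20, 8}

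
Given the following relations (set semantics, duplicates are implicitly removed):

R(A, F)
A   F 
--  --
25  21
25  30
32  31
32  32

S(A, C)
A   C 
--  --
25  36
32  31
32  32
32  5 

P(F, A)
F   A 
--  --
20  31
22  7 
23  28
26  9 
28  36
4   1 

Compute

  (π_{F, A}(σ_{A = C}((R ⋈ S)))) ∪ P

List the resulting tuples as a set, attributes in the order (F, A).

Joining R and S on A yields {(25, 21, 36), (25, 30, 36), (32, 31, 31), (32, 31, 32), (32, 31, 5), (32, 32, 31), (32, 32, 32), (32, 32, 5)}.
Filtering on A = C leaves {(32, 31, 32), (32, 32, 32)}.
π[F, A]: project onto (F, A) → {(31, 32), (32, 32)}
Set union of the two operands is {(20, 31), (22, 7), (23, 28), (26, 9), (28, 36), (31, 32), (32, 32), (4, 1)}.

{(20, 31), (22, 7), (23, 28), (26, 9), (28, 36), (31, 32), (32, 32), (4, 1)}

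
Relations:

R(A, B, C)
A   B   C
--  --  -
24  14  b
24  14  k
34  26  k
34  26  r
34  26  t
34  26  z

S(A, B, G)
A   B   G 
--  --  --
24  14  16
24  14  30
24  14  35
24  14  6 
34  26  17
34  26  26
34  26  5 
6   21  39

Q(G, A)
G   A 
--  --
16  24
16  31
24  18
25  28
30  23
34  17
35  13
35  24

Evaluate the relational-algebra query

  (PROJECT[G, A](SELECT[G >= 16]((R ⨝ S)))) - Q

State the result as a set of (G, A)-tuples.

Natural join on A, B: {(24, 14, b, 16), (24, 14, b, 30), (24, 14, b, 35), (24, 14, b, 6), (24, 14, k, 16), (24, 14, k, 30), (24, 14, k, 35), (24, 14, k, 6), (34, 26, k, 17), (34, 26, k, 26), (34, 26, k, 5), (34, 26, r, 17), (34, 26, r, 26), (34, 26, r, 5), (34, 26, t, 17), (34, 26, t, 26), (34, 26, t, 5), (34, 26, z, 17), (34, 26, z, 26), (34, 26, z, 5)}
Apply σ_{G >= 16}; surviving tuples: {(24, 14, b, 16), (24, 14, b, 30), (24, 14, b, 35), (24, 14, k, 16), (24, 14, k, 30), (24, 14, k, 35), (34, 26, k, 17), (34, 26, k, 26), (34, 26, r, 17), (34, 26, r, 26), (34, 26, t, 17), (34, 26, t, 26), (34, 26, z, 17), (34, 26, z, 26)}
Keep only column(s) G, A (9 duplicate(s) eliminated): {(16, 24), (17, 34), (26, 34), (30, 24), (35, 24)}
Set difference of the two operands is {(17, 34), (26, 34), (30, 24)}.

{(17, 34), (26, 34), (30, 24)}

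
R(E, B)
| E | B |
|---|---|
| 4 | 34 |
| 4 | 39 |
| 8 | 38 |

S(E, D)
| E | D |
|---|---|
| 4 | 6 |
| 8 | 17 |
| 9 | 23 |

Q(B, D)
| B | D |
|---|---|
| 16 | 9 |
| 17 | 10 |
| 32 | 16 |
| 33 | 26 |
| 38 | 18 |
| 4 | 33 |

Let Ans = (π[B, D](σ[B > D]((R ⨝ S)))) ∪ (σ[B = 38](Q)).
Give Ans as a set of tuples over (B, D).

Natural join on E: {(4, 34, 6), (4, 39, 6), (8, 38, 17)}
Selection B > D: {(4, 34, 6), (4, 39, 6), (8, 38, 17)}
Projecting to B, D: {(34, 6), (38, 17), (39, 6)}
Selection B = 38: {(38, 18)}
Taking the union: {(34, 6), (38, 17), (38, 18), (39, 6)}

{(34, 6), (38, 17), (38, 18), (39, 6)}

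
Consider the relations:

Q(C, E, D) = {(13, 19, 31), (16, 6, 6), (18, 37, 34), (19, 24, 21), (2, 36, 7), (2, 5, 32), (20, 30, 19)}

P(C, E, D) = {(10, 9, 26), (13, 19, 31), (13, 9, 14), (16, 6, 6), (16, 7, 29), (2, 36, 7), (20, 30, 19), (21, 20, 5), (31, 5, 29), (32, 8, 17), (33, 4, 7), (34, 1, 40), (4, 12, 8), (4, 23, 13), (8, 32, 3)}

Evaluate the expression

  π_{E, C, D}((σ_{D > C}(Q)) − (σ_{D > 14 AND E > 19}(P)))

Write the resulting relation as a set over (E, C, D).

{(19, 13, 31), (24, 19, 21), (36, 2, 7), (37, 18, 34), (5, 2, 32)}

Filtering on D > C leaves {(13, 19, 31), (18, 37, 34), (19, 24, 21), (2, 36, 7), (2, 5, 32)}.
Filtering on D > 14 AND E > 19 leaves {(20, 30, 19)}.
Taking the difference: {(13, 19, 31), (18, 37, 34), (19, 24, 21), (2, 36, 7), (2, 5, 32)}
π_{E, C, D} gives {(19, 13, 31), (24, 19, 21), (36, 2, 7), (37, 18, 34), (5, 2, 32)}.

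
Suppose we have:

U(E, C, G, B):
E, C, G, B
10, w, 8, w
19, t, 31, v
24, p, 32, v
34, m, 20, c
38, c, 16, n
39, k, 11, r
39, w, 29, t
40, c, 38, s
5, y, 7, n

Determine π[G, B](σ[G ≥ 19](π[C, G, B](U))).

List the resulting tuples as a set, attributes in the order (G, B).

{(20, c), (29, t), (31, v), (32, v), (38, s)}

π[C, G, B]: project onto (C, G, B) → {(c, 16, n), (c, 38, s), (k, 11, r), (m, 20, c), (p, 32, v), (t, 31, v), (w, 29, t), (w, 8, w), (y, 7, n)}
Selection G ≥ 19: {(c, 38, s), (m, 20, c), (p, 32, v), (t, 31, v), (w, 29, t)}
π[G, B]: project onto (G, B) → {(20, c), (29, t), (31, v), (32, v), (38, s)}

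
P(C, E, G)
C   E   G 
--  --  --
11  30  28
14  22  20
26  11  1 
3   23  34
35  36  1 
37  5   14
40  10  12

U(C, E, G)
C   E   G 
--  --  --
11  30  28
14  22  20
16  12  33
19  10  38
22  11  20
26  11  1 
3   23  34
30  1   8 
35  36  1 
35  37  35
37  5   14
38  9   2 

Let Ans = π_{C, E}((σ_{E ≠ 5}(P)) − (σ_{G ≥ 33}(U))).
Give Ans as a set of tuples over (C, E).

Filtering on E ≠ 5 leaves {(11, 30, 28), (14, 22, 20), (26, 11, 1), (3, 23, 34), (35, 36, 1), (40, 10, 12)}.
Filtering on G ≥ 33 leaves {(16, 12, 33), (19, 10, 38), (3, 23, 34), (35, 37, 35)}.
Taking the difference: {(11, 30, 28), (14, 22, 20), (26, 11, 1), (35, 36, 1), (40, 10, 12)}
Keep only column(s) C, E: {(11, 30), (14, 22), (26, 11), (35, 36), (40, 10)}

{(11, 30), (14, 22), (26, 11), (35, 36), (40, 10)}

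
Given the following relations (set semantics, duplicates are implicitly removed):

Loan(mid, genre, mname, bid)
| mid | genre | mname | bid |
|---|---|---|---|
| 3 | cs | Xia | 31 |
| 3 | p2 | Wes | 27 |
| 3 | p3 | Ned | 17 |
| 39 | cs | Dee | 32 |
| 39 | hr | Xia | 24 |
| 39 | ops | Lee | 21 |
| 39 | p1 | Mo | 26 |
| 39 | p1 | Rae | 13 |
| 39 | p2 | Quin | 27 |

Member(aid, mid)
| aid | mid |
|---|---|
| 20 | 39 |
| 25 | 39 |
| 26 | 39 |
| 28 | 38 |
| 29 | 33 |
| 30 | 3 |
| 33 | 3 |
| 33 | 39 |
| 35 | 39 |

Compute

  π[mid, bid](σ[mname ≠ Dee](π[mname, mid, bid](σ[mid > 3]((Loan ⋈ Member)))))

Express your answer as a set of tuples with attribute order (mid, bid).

Natural join on mid: {(3, cs, Xia, 31, 30), (3, cs, Xia, 31, 33), (3, p2, Wes, 27, 30), (3, p2, Wes, 27, 33), (3, p3, Ned, 17, 30), (3, p3, Ned, 17, 33), (39, cs, Dee, 32, 20), (39, cs, Dee, 32, 25), (39, cs, Dee, 32, 26), (39, cs, Dee, 32, 33), (39, cs, Dee, 32, 35), (39, hr, Xia, 24, 20), (39, hr, Xia, 24, 25), (39, hr, Xia, 24, 26), (39, hr, Xia, 24, 33), (39, hr, Xia, 24, 35), (39, ops, Lee, 21, 20), (39, ops, Lee, 21, 25), (39, ops, Lee, 21, 26), (39, ops, Lee, 21, 33), (39, ops, Lee, 21, 35), (39, p1, Mo, 26, 20), (39, p1, Mo, 26, 25), (39, p1, Mo, 26, 26), (39, p1, Mo, 26, 33), (39, p1, Mo, 26, 35), (39, p1, Rae, 13, 20), (39, p1, Rae, 13, 25), (39, p1, Rae, 13, 26), (39, p1, Rae, 13, 33), (39, p1, Rae, 13, 35), (39, p2, Quin, 27, 20), (39, p2, Quin, 27, 25), (39, p2, Quin, 27, 26), (39, p2, Quin, 27, 33), (39, p2, Quin, 27, 35)}
Selection mid > 3: {(39, cs, Dee, 32, 20), (39, cs, Dee, 32, 25), (39, cs, Dee, 32, 26), (39, cs, Dee, 32, 33), (39, cs, Dee, 32, 35), (39, hr, Xia, 24, 20), (39, hr, Xia, 24, 25), (39, hr, Xia, 24, 26), (39, hr, Xia, 24, 33), (39, hr, Xia, 24, 35), (39, ops, Lee, 21, 20), (39, ops, Lee, 21, 25), (39, ops, Lee, 21, 26), (39, ops, Lee, 21, 33), (39, ops, Lee, 21, 35), (39, p1, Mo, 26, 20), (39, p1, Mo, 26, 25), (39, p1, Mo, 26, 26), (39, p1, Mo, 26, 33), (39, p1, Mo, 26, 35), (39, p1, Rae, 13, 20), (39, p1, Rae, 13, 25), (39, p1, Rae, 13, 26), (39, p1, Rae, 13, 33), (39, p1, Rae, 13, 35), (39, p2, Quin, 27, 20), (39, p2, Quin, 27, 25), (39, p2, Quin, 27, 26), (39, p2, Quin, 27, 33), (39, p2, Quin, 27, 35)}
π_{mname, mid, bid} gives {(Dee, 39, 32), (Lee, 39, 21), (Mo, 39, 26), (Quin, 39, 27), (Rae, 39, 13), (Xia, 39, 24)} (24 duplicate(s) eliminated).
Selection mname ≠ Dee: {(Lee, 39, 21), (Mo, 39, 26), (Quin, 39, 27), (Rae, 39, 13), (Xia, 39, 24)}
π_{mid, bid} gives {(39, 13), (39, 21), (39, 24), (39, 26), (39, 27)}.

{(39, 13), (39, 21), (39, 24), (39, 26), (39, 27)}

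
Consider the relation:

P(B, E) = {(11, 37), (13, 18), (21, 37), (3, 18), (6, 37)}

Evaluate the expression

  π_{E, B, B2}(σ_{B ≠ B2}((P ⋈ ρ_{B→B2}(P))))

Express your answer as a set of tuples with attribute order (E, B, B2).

{(18, 13, 3), (18, 3, 13), (37, 11, 21), (37, 11, 6), (37, 21, 11), (37, 21, 6), (37, 6, 11), (37, 6, 21)}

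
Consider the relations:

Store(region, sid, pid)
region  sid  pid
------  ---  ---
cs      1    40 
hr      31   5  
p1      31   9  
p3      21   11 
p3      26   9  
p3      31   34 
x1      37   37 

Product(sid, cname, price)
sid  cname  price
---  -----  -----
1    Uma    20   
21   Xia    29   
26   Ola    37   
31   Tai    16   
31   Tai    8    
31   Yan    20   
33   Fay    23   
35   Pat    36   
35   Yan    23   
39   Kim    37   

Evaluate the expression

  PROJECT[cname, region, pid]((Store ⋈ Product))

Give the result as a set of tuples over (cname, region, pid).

Joining Store and Product on sid yields {(cs, 1, 40, Uma, 20), (hr, 31, 5, Tai, 16), (hr, 31, 5, Tai, 8), (hr, 31, 5, Yan, 20), (p1, 31, 9, Tai, 16), (p1, 31, 9, Tai, 8), (p1, 31, 9, Yan, 20), (p3, 21, 11, Xia, 29), (p3, 26, 9, Ola, 37), (p3, 31, 34, Tai, 16), (p3, 31, 34, Tai, 8), (p3, 31, 34, Yan, 20)}.
π[cname, region, pid]: project onto (cname, region, pid) (3 duplicate(s) eliminated) → {(Ola, p3, 9), (Tai, hr, 5), (Tai, p1, 9), (Tai, p3, 34), (Uma, cs, 40), (Xia, p3, 11), (Yan, hr, 5), (Yan, p1, 9), (Yan, p3, 34)}

{(Ola, p3, 9), (Tai, hr, 5), (Tai, p1, 9), (Tai, p3, 34), (Uma, cs, 40), (Xia, p3, 11), (Yan, hr, 5), (Yan, p1, 9), (Yan, p3, 34)}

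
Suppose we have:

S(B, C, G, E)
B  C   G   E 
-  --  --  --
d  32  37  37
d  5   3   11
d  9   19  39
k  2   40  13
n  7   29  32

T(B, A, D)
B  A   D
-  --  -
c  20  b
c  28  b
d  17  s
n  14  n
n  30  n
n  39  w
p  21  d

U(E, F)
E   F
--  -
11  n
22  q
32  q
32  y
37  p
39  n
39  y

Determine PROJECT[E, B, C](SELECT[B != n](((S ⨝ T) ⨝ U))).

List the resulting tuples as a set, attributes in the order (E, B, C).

Natural join on B: {(d, 32, 37, 37, 17, s), (d, 5, 3, 11, 17, s), (d, 9, 19, 39, 17, s), (n, 7, 29, 32, 14, n), (n, 7, 29, 32, 30, n), (n, 7, 29, 32, 39, w)}
Natural join on E: {(d, 32, 37, 37, 17, s, p), (d, 5, 3, 11, 17, s, n), (d, 9, 19, 39, 17, s, n), (d, 9, 19, 39, 17, s, y), (n, 7, 29, 32, 14, n, q), (n, 7, 29, 32, 14, n, y), (n, 7, 29, 32, 30, n, q), (n, 7, 29, 32, 30, n, y), (n, 7, 29, 32, 39, w, q), (n, 7, 29, 32, 39, w, y)}
Apply σ_{B != n}; surviving tuples: {(d, 32, 37, 37, 17, s, p), (d, 5, 3, 11, 17, s, n), (d, 9, 19, 39, 17, s, n), (d, 9, 19, 39, 17, s, y)}
Projecting to E, B, C (1 duplicate(s) eliminated): {(11, d, 5), (37, d, 32), (39, d, 9)}

{(11, d, 5), (37, d, 32), (39, d, 9)}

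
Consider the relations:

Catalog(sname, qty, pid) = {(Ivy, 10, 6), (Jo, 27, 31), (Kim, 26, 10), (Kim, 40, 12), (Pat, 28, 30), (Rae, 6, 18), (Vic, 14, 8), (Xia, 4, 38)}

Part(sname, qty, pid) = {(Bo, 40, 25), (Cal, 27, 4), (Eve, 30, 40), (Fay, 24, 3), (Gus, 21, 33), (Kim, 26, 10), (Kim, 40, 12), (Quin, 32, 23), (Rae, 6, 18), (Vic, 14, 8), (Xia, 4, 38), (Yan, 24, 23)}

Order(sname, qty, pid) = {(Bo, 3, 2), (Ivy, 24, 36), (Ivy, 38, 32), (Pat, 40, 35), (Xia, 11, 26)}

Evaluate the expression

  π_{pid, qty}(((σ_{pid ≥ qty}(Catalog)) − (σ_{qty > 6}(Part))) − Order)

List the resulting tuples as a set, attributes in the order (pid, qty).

Filtering on pid ≥ qty leaves {(Jo, 27, 31), (Pat, 28, 30), (Rae, 6, 18), (Xia, 4, 38)}.
Filtering on qty > 6 leaves {(Bo, 40, 25), (Cal, 27, 4), (Eve, 30, 40), (Fay, 24, 3), (Gus, 21, 33), (Kim, 26, 10), (Kim, 40, 12), (Quin, 32, 23), (Vic, 14, 8), (Yan, 24, 23)}.
Taking the difference: {(Jo, 27, 31), (Pat, 28, 30), (Rae, 6, 18), (Xia, 4, 38)}
Taking the difference: {(Jo, 27, 31), (Pat, 28, 30), (Rae, 6, 18), (Xia, 4, 38)}
π[pid, qty]: project onto (pid, qty) → {(18, 6), (30, 28), (31, 27), (38, 4)}

{(18, 6), (30, 28), (31, 27), (38, 4)}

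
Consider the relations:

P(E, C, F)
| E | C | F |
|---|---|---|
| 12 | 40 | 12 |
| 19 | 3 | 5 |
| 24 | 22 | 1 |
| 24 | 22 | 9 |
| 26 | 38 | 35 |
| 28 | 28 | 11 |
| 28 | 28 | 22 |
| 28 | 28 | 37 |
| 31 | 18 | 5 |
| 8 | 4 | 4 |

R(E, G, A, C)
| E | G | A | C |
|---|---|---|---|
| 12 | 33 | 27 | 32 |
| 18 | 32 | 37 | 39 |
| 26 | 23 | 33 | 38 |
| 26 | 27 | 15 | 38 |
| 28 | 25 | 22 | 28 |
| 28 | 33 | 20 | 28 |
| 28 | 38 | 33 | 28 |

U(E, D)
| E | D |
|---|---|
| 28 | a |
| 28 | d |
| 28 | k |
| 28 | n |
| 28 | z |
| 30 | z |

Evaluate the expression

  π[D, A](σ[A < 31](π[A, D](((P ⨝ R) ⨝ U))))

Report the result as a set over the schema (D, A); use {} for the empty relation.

{(a, 20), (a, 22), (d, 20), (d, 22), (k, 20), (k, 22), (n, 20), (n, 22), (z, 20), (z, 22)}

P ⋈ R (natural join on E, C): {(26, 38, 35, 23, 33), (26, 38, 35, 27, 15), (28, 28, 11, 25, 22), (28, 28, 11, 33, 20), (28, 28, 11, 38, 33), (28, 28, 22, 25, 22), (28, 28, 22, 33, 20), (28, 28, 22, 38, 33), (28, 28, 37, 25, 22), (28, 28, 37, 33, 20), (28, 28, 37, 38, 33)}
(P ⨝ R) ⋈ U (natural join on E): {(28, 28, 11, 25, 22, a), (28, 28, 11, 25, 22, d), (28, 28, 11, 25, 22, k), (28, 28, 11, 25, 22, n), (28, 28, 11, 25, 22, z), (28, 28, 11, 33, 20, a), (28, 28, 11, 33, 20, d), (28, 28, 11, 33, 20, k), (28, 28, 11, 33, 20, n), (28, 28, 11, 33, 20, z), (28, 28, 11, 38, 33, a), (28, 28, 11, 38, 33, d), (28, 28, 11, 38, 33, k), (28, 28, 11, 38, 33, n), (28, 28, 11, 38, 33, z), (28, 28, 22, 25, 22, a), (28, 28, 22, 25, 22, d), (28, 28, 22, 25, 22, k), (28, 28, 22, 25, 22, n), (28, 28, 22, 25, 22, z), (28, 28, 22, 33, 20, a), (28, 28, 22, 33, 20, d), (28, 28, 22, 33, 20, k), (28, 28, 22, 33, 20, n), (28, 28, 22, 33, 20, z), (28, 28, 22, 38, 33, a), (28, 28, 22, 38, 33, d), (28, 28, 22, 38, 33, k), (28, 28, 22, 38, 33, n), (28, 28, 22, 38, 33, z), (28, 28, 37, 25, 22, a), (28, 28, 37, 25, 22, d), (28, 28, 37, 25, 22, k), (28, 28, 37, 25, 22, n), (28, 28, 37, 25, 22, z), (28, 28, 37, 33, 20, a), (28, 28, 37, 33, 20, d), (28, 28, 37, 33, 20, k), (28, 28, 37, 33, 20, n), (28, 28, 37, 33, 20, z), (28, 28, 37, 38, 33, a), (28, 28, 37, 38, 33, d), (28, 28, 37, 38, 33, k), (28, 28, 37, 38, 33, n), (28, 28, 37, 38, 33, z)}
Projecting to A, D (30 duplicate(s) eliminated): {(20, a), (20, d), (20, k), (20, n), (20, z), (22, a), (22, d), (22, k), (22, n), (22, z), (33, a), (33, d), (33, k), (33, n), (33, z)}
σ[A < 31]: keep tuples satisfying A < 31 → {(20, a), (20, d), (20, k), (20, n), (20, z), (22, a), (22, d), (22, k), (22, n), (22, z)}
Projecting to D, A: {(a, 20), (a, 22), (d, 20), (d, 22), (k, 20), (k, 22), (n, 20), (n, 22), (z, 20), (z, 22)}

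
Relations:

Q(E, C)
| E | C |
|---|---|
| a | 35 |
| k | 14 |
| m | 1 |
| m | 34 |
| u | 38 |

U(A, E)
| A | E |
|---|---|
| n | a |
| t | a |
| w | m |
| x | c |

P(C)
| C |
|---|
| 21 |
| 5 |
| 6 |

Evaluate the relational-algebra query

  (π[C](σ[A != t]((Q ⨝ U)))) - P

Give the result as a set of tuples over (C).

Q ⋈ U (natural join on E): {(a, 35, n), (a, 35, t), (m, 1, w), (m, 34, w)}
Filtering on A != t leaves {(a, 35, n), (m, 1, w), (m, 34, w)}.
π[C]: project onto (C) → {1, 34, 35}
Set difference of the two operands is {1, 34, 35}.

{1, 34, 35}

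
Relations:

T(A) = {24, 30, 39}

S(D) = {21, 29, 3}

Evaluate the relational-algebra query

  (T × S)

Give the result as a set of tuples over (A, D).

{(24, 21), (24, 29), (24, 3), (30, 21), (30, 29), (30, 3), (39, 21), (39, 29), (39, 3)}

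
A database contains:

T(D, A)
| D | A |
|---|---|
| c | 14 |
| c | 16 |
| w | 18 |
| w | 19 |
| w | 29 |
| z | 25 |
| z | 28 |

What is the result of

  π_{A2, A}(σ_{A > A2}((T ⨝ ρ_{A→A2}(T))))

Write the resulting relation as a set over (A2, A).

{(14, 16), (18, 19), (18, 29), (19, 29), (25, 28)}

ρ[A→A2]: schema becomes (D, A2); tuples unchanged.
Joining T and ρ_{A→A2}(T) on D yields {(c, 14, 14), (c, 14, 16), (c, 16, 14), (c, 16, 16), (w, 18, 18), (w, 18, 19), (w, 18, 29), (w, 19, 18), (w, 19, 19), (w, 19, 29), (w, 29, 18), (w, 29, 19), (w, 29, 29), (z, 25, 25), (z, 25, 28), (z, 28, 25), (z, 28, 28)}.
σ[A > A2]: keep tuples satisfying A > A2 → {(c, 16, 14), (w, 19, 18), (w, 29, 18), (w, 29, 19), (z, 28, 25)}
Projecting to A2, A: {(14, 16), (18, 19), (18, 29), (19, 29), (25, 28)}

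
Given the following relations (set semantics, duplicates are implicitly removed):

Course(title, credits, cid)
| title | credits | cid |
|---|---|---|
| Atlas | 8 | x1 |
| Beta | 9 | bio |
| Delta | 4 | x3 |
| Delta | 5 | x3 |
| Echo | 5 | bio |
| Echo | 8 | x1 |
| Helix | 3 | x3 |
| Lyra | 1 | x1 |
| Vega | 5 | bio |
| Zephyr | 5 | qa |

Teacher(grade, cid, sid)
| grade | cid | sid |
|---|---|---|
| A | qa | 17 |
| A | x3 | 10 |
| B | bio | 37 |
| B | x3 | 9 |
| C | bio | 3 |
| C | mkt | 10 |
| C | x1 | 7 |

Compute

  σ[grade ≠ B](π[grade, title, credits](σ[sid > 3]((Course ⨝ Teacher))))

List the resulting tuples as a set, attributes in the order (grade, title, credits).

Course ⋈ Teacher (natural join on cid): {(Atlas, 8, x1, C, 7), (Beta, 9, bio, B, 37), (Beta, 9, bio, C, 3), (Delta, 4, x3, A, 10), (Delta, 4, x3, B, 9), (Delta, 5, x3, A, 10), (Delta, 5, x3, B, 9), (Echo, 5, bio, B, 37), (Echo, 5, bio, C, 3), (Echo, 8, x1, C, 7), (Helix, 3, x3, A, 10), (Helix, 3, x3, B, 9), (Lyra, 1, x1, C, 7), (Vega, 5, bio, B, 37), (Vega, 5, bio, C, 3), (Zephyr, 5, qa, A, 17)}
Selection sid > 3: {(Atlas, 8, x1, C, 7), (Beta, 9, bio, B, 37), (Delta, 4, x3, A, 10), (Delta, 4, x3, B, 9), (Delta, 5, x3, A, 10), (Delta, 5, x3, B, 9), (Echo, 5, bio, B, 37), (Echo, 8, x1, C, 7), (Helix, 3, x3, A, 10), (Helix, 3, x3, B, 9), (Lyra, 1, x1, C, 7), (Vega, 5, bio, B, 37), (Zephyr, 5, qa, A, 17)}
π[grade, title, credits]: project onto (grade, title, credits) → {(A, Delta, 4), (A, Delta, 5), (A, Helix, 3), (A, Zephyr, 5), (B, Beta, 9), (B, Delta, 4), (B, Delta, 5), (B, Echo, 5), (B, Helix, 3), (B, Vega, 5), (C, Atlas, 8), (C, Echo, 8), (C, Lyra, 1)}
Selection grade ≠ B: {(A, Delta, 4), (A, Delta, 5), (A, Helix, 3), (A, Zephyr, 5), (C, Atlas, 8), (C, Echo, 8), (C, Lyra, 1)}

{(A, Delta, 4), (A, Delta, 5), (A, Helix, 3), (A, Zephyr, 5), (C, Atlas, 8), (C, Echo, 8), (C, Lyra, 1)}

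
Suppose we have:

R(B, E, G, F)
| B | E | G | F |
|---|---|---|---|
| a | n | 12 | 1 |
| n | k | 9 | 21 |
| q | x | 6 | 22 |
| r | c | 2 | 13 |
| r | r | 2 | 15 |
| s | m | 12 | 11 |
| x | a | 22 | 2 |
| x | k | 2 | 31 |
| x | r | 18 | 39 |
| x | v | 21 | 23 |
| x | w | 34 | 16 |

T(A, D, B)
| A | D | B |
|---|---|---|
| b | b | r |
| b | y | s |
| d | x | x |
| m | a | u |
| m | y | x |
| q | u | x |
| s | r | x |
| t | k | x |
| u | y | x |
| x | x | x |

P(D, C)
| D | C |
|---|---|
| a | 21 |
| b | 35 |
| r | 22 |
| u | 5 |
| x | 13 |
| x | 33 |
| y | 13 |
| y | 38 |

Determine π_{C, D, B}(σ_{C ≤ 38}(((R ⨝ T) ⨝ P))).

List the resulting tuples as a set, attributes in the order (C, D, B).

Natural join on B: {(r, c, 2, 13, b, b), (r, r, 2, 15, b, b), (s, m, 12, 11, b, y), (x, a, 22, 2, d, x), (x, a, 22, 2, m, y), (x, a, 22, 2, q, u), (x, a, 22, 2, s, r), (x, a, 22, 2, t, k), (x, a, 22, 2, u, y), (x, a, 22, 2, x, x), (x, k, 2, 31, d, x), (x, k, 2, 31, m, y), (x, k, 2, 31, q, u), (x, k, 2, 31, s, r), (x, k, 2, 31, t, k), (x, k, 2, 31, u, y), (x, k, 2, 31, x, x), (x, r, 18, 39, d, x), (x, r, 18, 39, m, y), (x, r, 18, 39, q, u), (x, r, 18, 39, s, r), (x, r, 18, 39, t, k), (x, r, 18, 39, u, y), (x, r, 18, 39, x, x), (x, v, 21, 23, d, x), (x, v, 21, 23, m, y), (x, v, 21, 23, q, u), (x, v, 21, 23, s, r), (x, v, 21, 23, t, k), (x, v, 21, 23, u, y), (x, v, 21, 23, x, x), (x, w, 34, 16, d, x), (x, w, 34, 16, m, y), (x, w, 34, 16, q, u), (x, w, 34, 16, s, r), (x, w, 34, 16, t, k), (x, w, 34, 16, u, y), (x, w, 34, 16, x, x)}
Natural join on D: {(r, c, 2, 13, b, b, 35), (r, r, 2, 15, b, b, 35), (s, m, 12, 11, b, y, 13), (s, m, 12, 11, b, y, 38), (x, a, 22, 2, d, x, 13), (x, a, 22, 2, d, x, 33), (x, a, 22, 2, m, y, 13), (x, a, 22, 2, m, y, 38), (x, a, 22, 2, q, u, 5), (x, a, 22, 2, s, r, 22), (x, a, 22, 2, u, y, 13), (x, a, 22, 2, u, y, 38), (x, a, 22, 2, x, x, 13), (x, a, 22, 2, x, x, 33), (x, k, 2, 31, d, x, 13), (x, k, 2, 31, d, x, 33), (x, k, 2, 31, m, y, 13), (x, k, 2, 31, m, y, 38), (x, k, 2, 31, q, u, 5), (x, k, 2, 31, s, r, 22), (x, k, 2, 31, u, y, 13), (x, k, 2, 31, u, y, 38), (x, k, 2, 31, x, x, 13), (x, k, 2, 31, x, x, 33), (x, r, 18, 39, d, x, 13), (x, r, 18, 39, d, x, 33), (x, r, 18, 39, m, y, 13), (x, r, 18, 39, m, y, 38), (x, r, 18, 39, q, u, 5), (x, r, 18, 39, s, r, 22), (x, r, 18, 39, u, y, 13), (x, r, 18, 39, u, y, 38), (x, r, 18, 39, x, x, 13), (x, r, 18, 39, x, x, 33), (x, v, 21, 23, d, x, 13), (x, v, 21, 23, d, x, 33), (x, v, 21, 23, m, y, 13), (x, v, 21, 23, m, y, 38), (x, v, 21, 23, q, u, 5), (x, v, 21, 23, s, r, 22), (x, v, 21, 23, u, y, 13), (x, v, 21, 23, u, y, 38), (x, v, 21, 23, x, x, 13), (x, v, 21, 23, x, x, 33), (x, w, 34, 16, d, x, 13), (x, w, 34, 16, d, x, 33), (x, w, 34, 16, m, y, 13), (x, w, 34, 16, m, y, 38), (x, w, 34, 16, q, u, 5), (x, w, 34, 16, s, r, 22), (x, w, 34, 16, u, y, 13), (x, w, 34, 16, u, y, 38), (x, w, 34, 16, x, x, 13), (x, w, 34, 16, x, x, 33)}
Selection C ≤ 38: {(r, c, 2, 13, b, b, 35), (r, r, 2, 15, b, b, 35), (s, m, 12, 11, b, y, 13), (s, m, 12, 11, b, y, 38), (x, a, 22, 2, d, x, 13), (x, a, 22, 2, d, x, 33), (x, a, 22, 2, m, y, 13), (x, a, 22, 2, m, y, 38), (x, a, 22, 2, q, u, 5), (x, a, 22, 2, s, r, 22), (x, a, 22, 2, u, y, 13), (x, a, 22, 2, u, y, 38), (x, a, 22, 2, x, x, 13), (x, a, 22, 2, x, x, 33), (x, k, 2, 31, d, x, 13), (x, k, 2, 31, d, x, 33), (x, k, 2, 31, m, y, 13), (x, k, 2, 31, m, y, 38), (x, k, 2, 31, q, u, 5), (x, k, 2, 31, s, r, 22), (x, k, 2, 31, u, y, 13), (x, k, 2, 31, u, y, 38), (x, k, 2, 31, x, x, 13), (x, k, 2, 31, x, x, 33), (x, r, 18, 39, d, x, 13), (x, r, 18, 39, d, x, 33), (x, r, 18, 39, m, y, 13), (x, r, 18, 39, m, y, 38), (x, r, 18, 39, q, u, 5), (x, r, 18, 39, s, r, 22), (x, r, 18, 39, u, y, 13), (x, r, 18, 39, u, y, 38), (x, r, 18, 39, x, x, 13), (x, r, 18, 39, x, x, 33), (x, v, 21, 23, d, x, 13), (x, v, 21, 23, d, x, 33), (x, v, 21, 23, m, y, 13), (x, v, 21, 23, m, y, 38), (x, v, 21, 23, q, u, 5), (x, v, 21, 23, s, r, 22), (x, v, 21, 23, u, y, 13), (x, v, 21, 23, u, y, 38), (x, v, 21, 23, x, x, 13), (x, v, 21, 23, x, x, 33), (x, w, 34, 16, d, x, 13), (x, w, 34, 16, d, x, 33), (x, w, 34, 16, m, y, 13), (x, w, 34, 16, m, y, 38), (x, w, 34, 16, q, u, 5), (x, w, 34, 16, s, r, 22), (x, w, 34, 16, u, y, 13), (x, w, 34, 16, u, y, 38), (x, w, 34, 16, x, x, 13), (x, w, 34, 16, x, x, 33)}
π_{C, D, B} gives {(13, x, x), (13, y, s), (13, y, x), (22, r, x), (33, x, x), (35, b, r), (38, y, s), (38, y, x), (5, u, x)} (45 duplicate(s) eliminated).

{(13, x, x), (13, y, s), (13, y, x), (22, r, x), (33, x, x), (35, b, r), (38, y, s), (38, y, x), (5, u, x)}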